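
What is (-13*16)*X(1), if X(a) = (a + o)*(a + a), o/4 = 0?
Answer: -416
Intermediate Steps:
o = 0 (o = 4*0 = 0)
X(a) = 2*a² (X(a) = (a + 0)*(a + a) = a*(2*a) = 2*a²)
(-13*16)*X(1) = (-13*16)*(2*1²) = -416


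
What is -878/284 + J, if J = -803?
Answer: -114465/142 ≈ -806.09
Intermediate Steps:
-878/284 + J = -878/284 - 803 = -878*1/284 - 803 = -439/142 - 803 = -114465/142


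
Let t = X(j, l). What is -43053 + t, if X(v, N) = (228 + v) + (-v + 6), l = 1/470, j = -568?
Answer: -42819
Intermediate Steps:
l = 1/470 ≈ 0.0021277
X(v, N) = 234 (X(v, N) = (228 + v) + (6 - v) = 234)
t = 234
-43053 + t = -43053 + 234 = -42819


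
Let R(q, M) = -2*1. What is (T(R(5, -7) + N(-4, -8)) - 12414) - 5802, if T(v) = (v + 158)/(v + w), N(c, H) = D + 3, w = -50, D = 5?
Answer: -200417/11 ≈ -18220.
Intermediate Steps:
R(q, M) = -2
N(c, H) = 8 (N(c, H) = 5 + 3 = 8)
T(v) = (158 + v)/(-50 + v) (T(v) = (v + 158)/(v - 50) = (158 + v)/(-50 + v))
(T(R(5, -7) + N(-4, -8)) - 12414) - 5802 = ((158 + (-2 + 8))/(-50 + (-2 + 8)) - 12414) - 5802 = ((158 + 6)/(-50 + 6) - 12414) - 5802 = (164/(-44) - 12414) - 5802 = (-1/44*164 - 12414) - 5802 = (-41/11 - 12414) - 5802 = -136595/11 - 5802 = -200417/11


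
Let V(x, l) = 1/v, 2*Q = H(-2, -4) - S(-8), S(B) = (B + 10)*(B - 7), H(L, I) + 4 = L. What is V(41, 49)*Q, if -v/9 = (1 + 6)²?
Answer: -4/147 ≈ -0.027211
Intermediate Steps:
H(L, I) = -4 + L
S(B) = (-7 + B)*(10 + B) (S(B) = (10 + B)*(-7 + B) = (-7 + B)*(10 + B))
Q = 12 (Q = ((-4 - 2) - (-70 + (-8)² + 3*(-8)))/2 = (-6 - (-70 + 64 - 24))/2 = (-6 - 1*(-30))/2 = (-6 + 30)/2 = (½)*24 = 12)
v = -441 (v = -9*(1 + 6)² = -9*7² = -9*49 = -441)
V(x, l) = -1/441 (V(x, l) = 1/(-441) = -1/441)
V(41, 49)*Q = -1/441*12 = -4/147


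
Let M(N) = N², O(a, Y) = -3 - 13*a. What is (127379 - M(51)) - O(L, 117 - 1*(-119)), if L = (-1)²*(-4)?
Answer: 124729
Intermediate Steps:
L = -4 (L = 1*(-4) = -4)
(127379 - M(51)) - O(L, 117 - 1*(-119)) = (127379 - 1*51²) - (-3 - 13*(-4)) = (127379 - 1*2601) - (-3 + 52) = (127379 - 2601) - 1*49 = 124778 - 49 = 124729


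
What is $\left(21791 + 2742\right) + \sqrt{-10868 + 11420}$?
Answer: $24533 + 2 \sqrt{138} \approx 24557.0$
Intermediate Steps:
$\left(21791 + 2742\right) + \sqrt{-10868 + 11420} = 24533 + \sqrt{552} = 24533 + 2 \sqrt{138}$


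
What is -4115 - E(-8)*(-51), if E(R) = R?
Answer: -4523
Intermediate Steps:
-4115 - E(-8)*(-51) = -4115 - (-8)*(-51) = -4115 - 1*408 = -4115 - 408 = -4523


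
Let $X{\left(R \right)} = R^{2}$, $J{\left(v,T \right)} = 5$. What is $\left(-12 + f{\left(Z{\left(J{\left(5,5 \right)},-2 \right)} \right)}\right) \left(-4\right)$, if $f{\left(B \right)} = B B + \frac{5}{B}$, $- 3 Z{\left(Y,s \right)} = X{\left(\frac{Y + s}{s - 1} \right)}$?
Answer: $\frac{968}{9} \approx 107.56$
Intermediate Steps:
$Z{\left(Y,s \right)} = - \frac{\left(Y + s\right)^{2}}{3 \left(-1 + s\right)^{2}}$ ($Z{\left(Y,s \right)} = - \frac{\left(\frac{Y + s}{s - 1}\right)^{2}}{3} = - \frac{\left(\frac{Y + s}{-1 + s}\right)^{2}}{3} = - \frac{\frac{1}{\left(-1 + s\right)^{2}} \left(Y + s\right)^{2}}{3} = - \frac{\left(Y + s\right)^{2}}{3 \left(-1 + s\right)^{2}}$)
$f{\left(B \right)} = B^{2} + \frac{5}{B}$
$\left(-12 + f{\left(Z{\left(J{\left(5,5 \right)},-2 \right)} \right)}\right) \left(-4\right) = \left(-12 + \frac{5 + \left(- \frac{\left(5 - 2\right)^{2}}{3 \left(-1 - 2\right)^{2}}\right)^{3}}{\left(- \frac{1}{3}\right) \frac{1}{\left(-1 - 2\right)^{2}} \left(5 - 2\right)^{2}}\right) \left(-4\right) = \left(-12 + \frac{5 + \left(- \frac{3^{2}}{3 \cdot 9}\right)^{3}}{\left(- \frac{1}{3}\right) \frac{1}{9} \cdot 3^{2}}\right) \left(-4\right) = \left(-12 + \frac{5 + \left(\left(- \frac{1}{3}\right) \frac{1}{9} \cdot 9\right)^{3}}{\left(- \frac{1}{3}\right) \frac{1}{9} \cdot 9}\right) \left(-4\right) = \left(-12 + \frac{5 + \left(- \frac{1}{3}\right)^{3}}{- \frac{1}{3}}\right) \left(-4\right) = \left(-12 - 3 \left(5 - \frac{1}{27}\right)\right) \left(-4\right) = \left(-12 - \frac{134}{9}\right) \left(-4\right) = \left(- \frac{242}{9}\right) \left(-4\right) = \frac{968}{9}$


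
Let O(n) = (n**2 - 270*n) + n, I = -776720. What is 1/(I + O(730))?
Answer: -1/440190 ≈ -2.2717e-6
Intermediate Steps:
O(n) = n**2 - 269*n
1/(I + O(730)) = 1/(-776720 + 730*(-269 + 730)) = 1/(-776720 + 730*461) = 1/(-776720 + 336530) = 1/(-440190) = -1/440190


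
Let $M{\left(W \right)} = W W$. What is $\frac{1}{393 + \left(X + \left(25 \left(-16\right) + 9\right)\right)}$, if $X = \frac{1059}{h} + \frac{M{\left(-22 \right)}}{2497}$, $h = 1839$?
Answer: $\frac{139151}{385405} \approx 0.36105$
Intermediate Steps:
$M{\left(W \right)} = W^{2}$
$X = \frac{107103}{139151}$ ($X = \frac{1059}{1839} + \frac{\left(-22\right)^{2}}{2497} = 1059 \cdot \frac{1}{1839} + 484 \cdot \frac{1}{2497} = \frac{353}{613} + \frac{44}{227} = \frac{107103}{139151} \approx 0.76969$)
$\frac{1}{393 + \left(X + \left(25 \left(-16\right) + 9\right)\right)} = \frac{1}{393 + \left(\frac{107103}{139151} + \left(25 \left(-16\right) + 9\right)\right)} = \frac{1}{393 + \left(\frac{107103}{139151} + \left(-400 + 9\right)\right)} = \frac{1}{393 + \left(\frac{107103}{139151} - 391\right)} = \frac{1}{393 - \frac{54300938}{139151}} = \frac{1}{\frac{385405}{139151}} = \frac{139151}{385405}$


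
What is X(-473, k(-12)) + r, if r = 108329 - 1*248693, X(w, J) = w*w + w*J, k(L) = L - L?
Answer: 83365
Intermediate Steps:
k(L) = 0
X(w, J) = w² + J*w
r = -140364 (r = 108329 - 248693 = -140364)
X(-473, k(-12)) + r = -473*(0 - 473) - 140364 = -473*(-473) - 140364 = 223729 - 140364 = 83365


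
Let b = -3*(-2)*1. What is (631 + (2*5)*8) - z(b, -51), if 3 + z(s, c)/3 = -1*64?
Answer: 912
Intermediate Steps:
b = 6 (b = 6*1 = 6)
z(s, c) = -201 (z(s, c) = -9 + 3*(-1*64) = -9 + 3*(-64) = -9 - 192 = -201)
(631 + (2*5)*8) - z(b, -51) = (631 + (2*5)*8) - 1*(-201) = (631 + 10*8) + 201 = (631 + 80) + 201 = 711 + 201 = 912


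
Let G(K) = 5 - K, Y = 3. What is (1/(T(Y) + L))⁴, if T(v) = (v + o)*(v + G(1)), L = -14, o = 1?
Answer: 1/38416 ≈ 2.6031e-5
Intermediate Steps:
T(v) = (1 + v)*(4 + v) (T(v) = (v + 1)*(v + (5 - 1*1)) = (1 + v)*(v + (5 - 1)) = (1 + v)*(v + 4) = (1 + v)*(4 + v))
(1/(T(Y) + L))⁴ = (1/((4 + 3² + 5*3) - 14))⁴ = (1/((4 + 9 + 15) - 14))⁴ = (1/(28 - 14))⁴ = (1/14)⁴ = 1/38416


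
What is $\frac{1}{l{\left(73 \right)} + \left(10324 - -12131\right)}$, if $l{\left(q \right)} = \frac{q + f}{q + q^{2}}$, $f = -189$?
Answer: $\frac{2701}{60650897} \approx 4.4534 \cdot 10^{-5}$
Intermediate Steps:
$l{\left(q \right)} = \frac{-189 + q}{q + q^{2}}$ ($l{\left(q \right)} = \frac{q - 189}{q + q^{2}} = \frac{-189 + q}{q + q^{2}}$)
$\frac{1}{l{\left(73 \right)} + \left(10324 - -12131\right)} = \frac{1}{\frac{-189 + 73}{73 \left(1 + 73\right)} + \left(10324 - -12131\right)} = \frac{1}{\frac{1}{73} \cdot \frac{1}{74} \left(-116\right) + \left(10324 + 12131\right)} = \frac{1}{\frac{1}{73} \cdot \frac{1}{74} \left(-116\right) + 22455} = \frac{1}{- \frac{58}{2701} + 22455} = \frac{1}{\frac{60650897}{2701}} = \frac{2701}{60650897}$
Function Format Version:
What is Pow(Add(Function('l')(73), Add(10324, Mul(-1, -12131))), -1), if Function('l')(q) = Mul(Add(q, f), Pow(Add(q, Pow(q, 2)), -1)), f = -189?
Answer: Rational(2701, 60650897) ≈ 4.4534e-5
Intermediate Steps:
Function('l')(q) = Mul(Pow(Add(q, Pow(q, 2)), -1), Add(-189, q)) (Function('l')(q) = Mul(Add(q, -189), Pow(Add(q, Pow(q, 2)), -1)) = Mul(Add(-189, q), Pow(Add(q, Pow(q, 2)), -1)) = Mul(Pow(Add(q, Pow(q, 2)), -1), Add(-189, q)))
Pow(Add(Function('l')(73), Add(10324, Mul(-1, -12131))), -1) = Pow(Add(Mul(Pow(73, -1), Pow(Add(1, 73), -1), Add(-189, 73)), Add(10324, Mul(-1, -12131))), -1) = Pow(Add(Mul(Rational(1, 73), Pow(74, -1), -116), Add(10324, 12131)), -1) = Pow(Add(Mul(Rational(1, 73), Rational(1, 74), -116), 22455), -1) = Pow(Add(Rational(-58, 2701), 22455), -1) = Pow(Rational(60650897, 2701), -1) = Rational(2701, 60650897)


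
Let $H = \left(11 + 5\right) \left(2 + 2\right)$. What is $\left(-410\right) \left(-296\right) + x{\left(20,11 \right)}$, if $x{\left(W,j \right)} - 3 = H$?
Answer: $121427$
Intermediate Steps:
$H = 64$ ($H = 16 \cdot 4 = 64$)
$x{\left(W,j \right)} = 67$ ($x{\left(W,j \right)} = 3 + 64 = 67$)
$\left(-410\right) \left(-296\right) + x{\left(20,11 \right)} = \left(-410\right) \left(-296\right) + 67 = 121360 + 67 = 121427$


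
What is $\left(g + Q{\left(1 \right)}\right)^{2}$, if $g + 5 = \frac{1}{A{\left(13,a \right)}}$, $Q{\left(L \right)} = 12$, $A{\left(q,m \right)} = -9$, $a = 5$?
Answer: $\frac{3844}{81} \approx 47.457$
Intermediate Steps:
$g = - \frac{46}{9}$ ($g = -5 + \frac{1}{-9} = -5 - \frac{1}{9} = - \frac{46}{9} \approx -5.1111$)
$\left(g + Q{\left(1 \right)}\right)^{2} = \left(- \frac{46}{9} + 12\right)^{2} = \left(\frac{62}{9}\right)^{2} = \frac{3844}{81}$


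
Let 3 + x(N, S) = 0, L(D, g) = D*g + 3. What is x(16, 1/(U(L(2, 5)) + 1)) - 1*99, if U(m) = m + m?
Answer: -102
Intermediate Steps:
L(D, g) = 3 + D*g
U(m) = 2*m
x(N, S) = -3 (x(N, S) = -3 + 0 = -3)
x(16, 1/(U(L(2, 5)) + 1)) - 1*99 = -3 - 1*99 = -3 - 99 = -102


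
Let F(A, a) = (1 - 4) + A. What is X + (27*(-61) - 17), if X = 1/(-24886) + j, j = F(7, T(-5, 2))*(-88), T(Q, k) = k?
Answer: -50170177/24886 ≈ -2016.0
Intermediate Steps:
F(A, a) = -3 + A
j = -352 (j = (-3 + 7)*(-88) = 4*(-88) = -352)
X = -8759873/24886 (X = 1/(-24886) - 352 = -1/24886 - 352 = -8759873/24886 ≈ -352.00)
X + (27*(-61) - 17) = -8759873/24886 + (27*(-61) - 17) = -8759873/24886 + (-1647 - 17) = -8759873/24886 - 1664 = -50170177/24886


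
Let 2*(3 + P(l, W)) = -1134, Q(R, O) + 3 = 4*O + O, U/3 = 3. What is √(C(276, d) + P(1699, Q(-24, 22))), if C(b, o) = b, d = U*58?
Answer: 7*I*√6 ≈ 17.146*I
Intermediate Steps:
U = 9 (U = 3*3 = 9)
d = 522 (d = 9*58 = 522)
Q(R, O) = -3 + 5*O (Q(R, O) = -3 + (4*O + O) = -3 + 5*O)
P(l, W) = -570 (P(l, W) = -3 + (½)*(-1134) = -3 - 567 = -570)
√(C(276, d) + P(1699, Q(-24, 22))) = √(276 - 570) = √(-294) = 7*I*√6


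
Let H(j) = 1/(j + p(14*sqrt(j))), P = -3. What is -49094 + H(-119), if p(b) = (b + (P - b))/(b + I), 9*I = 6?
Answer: 2*(-122685927*sqrt(119) + 6063110*I)/(-247*I + 4998*sqrt(119)) ≈ -49094.0 - 1.4305e-6*I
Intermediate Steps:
I = 2/3 (I = (1/9)*6 = 2/3 ≈ 0.66667)
p(b) = -3/(2/3 + b) (p(b) = (b + (-3 - b))/(b + 2/3) = -3/(2/3 + b))
H(j) = 1/(j - 9/(2 + 42*sqrt(j))) (H(j) = 1/(j - 9/(2 + 3*(14*sqrt(j)))) = 1/(j - 9/(2 + 42*sqrt(j))))
-49094 + H(-119) = -49094 + 2*(1 + 21*sqrt(-119))/(-9 + 2*(-119) + 42*(-119)**(3/2)) = -49094 + 2*(1 + 21*(I*sqrt(119)))/(-9 - 238 + 42*(-119*I*sqrt(119))) = -49094 + 2*(1 + 21*I*sqrt(119))/(-9 - 238 - 4998*I*sqrt(119)) = -49094 + 2*(1 + 21*I*sqrt(119))/(-247 - 4998*I*sqrt(119))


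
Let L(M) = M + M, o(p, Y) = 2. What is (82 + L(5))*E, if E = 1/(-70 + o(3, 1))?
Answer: -23/17 ≈ -1.3529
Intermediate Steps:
L(M) = 2*M
E = -1/68 (E = 1/(-70 + 2) = 1/(-68) = -1/68 ≈ -0.014706)
(82 + L(5))*E = (82 + 2*5)*(-1/68) = (82 + 10)*(-1/68) = 92*(-1/68) = -23/17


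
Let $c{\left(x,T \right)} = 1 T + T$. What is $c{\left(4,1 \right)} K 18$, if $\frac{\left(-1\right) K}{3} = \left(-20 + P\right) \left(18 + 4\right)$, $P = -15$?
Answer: $83160$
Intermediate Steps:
$c{\left(x,T \right)} = 2 T$ ($c{\left(x,T \right)} = T + T = 2 T$)
$K = 2310$ ($K = - 3 \left(-20 - 15\right) \left(18 + 4\right) = - 3 \left(\left(-35\right) 22\right) = \left(-3\right) \left(-770\right) = 2310$)
$c{\left(4,1 \right)} K 18 = 2 \cdot 1 \cdot 2310 \cdot 18 = 2 \cdot 2310 \cdot 18 = 4620 \cdot 18 = 83160$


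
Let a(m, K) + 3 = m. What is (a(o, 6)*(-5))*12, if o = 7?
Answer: -240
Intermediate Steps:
a(m, K) = -3 + m
(a(o, 6)*(-5))*12 = ((-3 + 7)*(-5))*12 = (4*(-5))*12 = -20*12 = -240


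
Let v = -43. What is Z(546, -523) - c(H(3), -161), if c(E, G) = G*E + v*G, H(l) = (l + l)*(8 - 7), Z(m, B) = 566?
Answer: -5391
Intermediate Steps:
H(l) = 2*l (H(l) = (2*l)*1 = 2*l)
c(E, G) = -43*G + E*G (c(E, G) = G*E - 43*G = E*G - 43*G = -43*G + E*G)
Z(546, -523) - c(H(3), -161) = 566 - (-161)*(-43 + 2*3) = 566 - (-161)*(-43 + 6) = 566 - (-161)*(-37) = 566 - 1*5957 = 566 - 5957 = -5391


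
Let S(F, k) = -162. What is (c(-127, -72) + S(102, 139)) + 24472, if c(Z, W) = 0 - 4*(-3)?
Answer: 24322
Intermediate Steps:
c(Z, W) = 12 (c(Z, W) = 0 + 12 = 12)
(c(-127, -72) + S(102, 139)) + 24472 = (12 - 162) + 24472 = -150 + 24472 = 24322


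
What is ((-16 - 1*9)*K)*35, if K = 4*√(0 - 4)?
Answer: -7000*I ≈ -7000.0*I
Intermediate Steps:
K = 8*I (K = 4*√(-4) = 4*(2*I) = 8*I ≈ 8.0*I)
((-16 - 1*9)*K)*35 = ((-16 - 1*9)*(8*I))*35 = ((-16 - 9)*(8*I))*35 = -200*I*35 = -7000*I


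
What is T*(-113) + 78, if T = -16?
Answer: 1886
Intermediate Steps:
T*(-113) + 78 = -16*(-113) + 78 = 1808 + 78 = 1886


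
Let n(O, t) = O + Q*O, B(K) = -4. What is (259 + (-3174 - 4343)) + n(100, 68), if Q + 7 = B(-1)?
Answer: -8258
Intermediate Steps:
Q = -11 (Q = -7 - 4 = -11)
n(O, t) = -10*O (n(O, t) = O - 11*O = -10*O)
(259 + (-3174 - 4343)) + n(100, 68) = (259 + (-3174 - 4343)) - 10*100 = (259 - 7517) - 1000 = -7258 - 1000 = -8258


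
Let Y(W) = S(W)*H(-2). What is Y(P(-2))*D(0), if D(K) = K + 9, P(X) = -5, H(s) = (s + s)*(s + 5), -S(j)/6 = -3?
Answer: -1944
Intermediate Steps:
S(j) = 18 (S(j) = -6*(-3) = 18)
H(s) = 2*s*(5 + s) (H(s) = (2*s)*(5 + s) = 2*s*(5 + s))
Y(W) = -216 (Y(W) = 18*(2*(-2)*(5 - 2)) = 18*(2*(-2)*3) = 18*(-12) = -216)
D(K) = 9 + K
Y(P(-2))*D(0) = -216*(9 + 0) = -216*9 = -1944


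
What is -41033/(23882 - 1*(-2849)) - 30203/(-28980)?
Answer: -381779947/774664380 ≈ -0.49283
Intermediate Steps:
-41033/(23882 - 1*(-2849)) - 30203/(-28980) = -41033/(23882 + 2849) - 30203*(-1/28980) = -41033/26731 + 30203/28980 = -381779947/774664380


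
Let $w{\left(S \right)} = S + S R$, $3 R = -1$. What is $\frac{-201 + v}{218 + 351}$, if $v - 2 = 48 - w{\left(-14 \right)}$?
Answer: $- \frac{425}{1707} \approx -0.24897$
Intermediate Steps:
$R = - \frac{1}{3}$ ($R = \frac{1}{3} \left(-1\right) = - \frac{1}{3} \approx -0.33333$)
$w{\left(S \right)} = \frac{2 S}{3}$ ($w{\left(S \right)} = S + S \left(- \frac{1}{3}\right) = S - \frac{S}{3} = \frac{2 S}{3}$)
$v = \frac{178}{3}$ ($v = 2 + \left(48 - \frac{2}{3} \left(-14\right)\right) = 2 + \left(48 - - \frac{28}{3}\right) = 2 + \left(48 + \frac{28}{3}\right) = 2 + \frac{172}{3} = \frac{178}{3} \approx 59.333$)
$\frac{-201 + v}{218 + 351} = \frac{-201 + \frac{178}{3}}{218 + 351} = - \frac{425}{3 \cdot 569} = \left(- \frac{425}{3}\right) \frac{1}{569} = - \frac{425}{1707}$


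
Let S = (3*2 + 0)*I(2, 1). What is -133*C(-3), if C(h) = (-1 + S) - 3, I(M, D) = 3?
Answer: -1862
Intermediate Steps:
S = 18 (S = (3*2 + 0)*3 = (6 + 0)*3 = 6*3 = 18)
C(h) = 14 (C(h) = (-1 + 18) - 3 = 17 - 3 = 14)
-133*C(-3) = -133*14 = -1862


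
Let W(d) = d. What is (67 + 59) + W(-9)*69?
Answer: -495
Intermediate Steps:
(67 + 59) + W(-9)*69 = (67 + 59) - 9*69 = 126 - 621 = -495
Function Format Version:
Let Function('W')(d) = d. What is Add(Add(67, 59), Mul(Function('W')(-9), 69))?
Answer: -495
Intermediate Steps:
Add(Add(67, 59), Mul(Function('W')(-9), 69)) = Add(Add(67, 59), Mul(-9, 69)) = Add(126, -621) = -495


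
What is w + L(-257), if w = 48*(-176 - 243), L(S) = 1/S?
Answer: -5168785/257 ≈ -20112.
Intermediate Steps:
w = -20112 (w = 48*(-419) = -20112)
w + L(-257) = -20112 + 1/(-257) = -20112 - 1/257 = -5168785/257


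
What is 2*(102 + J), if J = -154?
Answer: -104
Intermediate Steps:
2*(102 + J) = 2*(102 - 154) = 2*(-52) = -104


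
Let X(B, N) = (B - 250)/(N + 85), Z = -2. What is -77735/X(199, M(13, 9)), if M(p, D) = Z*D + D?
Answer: 5907860/51 ≈ 1.1584e+5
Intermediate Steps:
M(p, D) = -D (M(p, D) = -2*D + D = -D)
X(B, N) = (-250 + B)/(85 + N)
-77735/X(199, M(13, 9)) = -77735*(85 - 1*9)/(-250 + 199) = -77735/(-51/(85 - 9)) = -77735/(-51/76) = -77735*(-76/51) = 5907860/51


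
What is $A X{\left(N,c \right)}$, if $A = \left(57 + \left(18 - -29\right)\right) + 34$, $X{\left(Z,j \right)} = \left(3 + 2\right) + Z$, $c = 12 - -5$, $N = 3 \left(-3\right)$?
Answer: $-552$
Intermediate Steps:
$N = -9$
$c = 17$ ($c = 12 + 5 = 17$)
$X{\left(Z,j \right)} = 5 + Z$
$A = 138$ ($A = \left(57 + \left(18 + 29\right)\right) + 34 = \left(57 + 47\right) + 34 = 104 + 34 = 138$)
$A X{\left(N,c \right)} = 138 \left(5 - 9\right) = 138 \left(-4\right) = -552$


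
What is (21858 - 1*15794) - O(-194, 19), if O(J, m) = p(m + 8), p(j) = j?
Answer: 6037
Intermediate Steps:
O(J, m) = 8 + m (O(J, m) = m + 8 = 8 + m)
(21858 - 1*15794) - O(-194, 19) = (21858 - 1*15794) - (8 + 19) = (21858 - 15794) - 1*27 = 6064 - 27 = 6037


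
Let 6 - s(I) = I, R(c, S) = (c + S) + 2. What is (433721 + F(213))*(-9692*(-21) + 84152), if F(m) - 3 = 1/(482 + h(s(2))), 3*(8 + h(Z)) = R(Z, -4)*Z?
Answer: 89214450910966/715 ≈ 1.2478e+11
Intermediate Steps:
R(c, S) = 2 + S + c (R(c, S) = (S + c) + 2 = 2 + S + c)
s(I) = 6 - I
h(Z) = -8 + Z*(-2 + Z)/3 (h(Z) = -8 + ((2 - 4 + Z)*Z)/3 = -8 + ((-2 + Z)*Z)/3 = -8 + (Z*(-2 + Z))/3 = -8 + Z*(-2 + Z)/3)
F(m) = 4293/1430 (F(m) = 3 + 1/(482 + (-8 + (6 - 1*2)*(-2 + (6 - 1*2))/3)) = 3 + 1/(482 + (-8 + (6 - 2)*(-2 + (6 - 2))/3)) = 3 + 1/(482 + (-8 + (1/3)*4*(-2 + 4))) = 3 + 1/(482 + (-8 + (1/3)*4*2)) = 3 + 1/(482 + (-8 + 8/3)) = 3 + 1/(482 - 16/3) = 3 + 1/(1430/3) = 3 + 3/1430 = 4293/1430)
(433721 + F(213))*(-9692*(-21) + 84152) = (433721 + 4293/1430)*(-9692*(-21) + 84152) = 620225323*(203532 + 84152)/1430 = (620225323/1430)*287684 = 89214450910966/715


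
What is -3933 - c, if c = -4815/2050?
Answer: -1611567/410 ≈ -3930.7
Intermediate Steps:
c = -963/410 (c = -4815*1/2050 = -963/410 ≈ -2.3488)
-3933 - c = -3933 - 1*(-963/410) = -3933 + 963/410 = -1611567/410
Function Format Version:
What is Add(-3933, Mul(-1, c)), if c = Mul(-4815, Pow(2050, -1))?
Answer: Rational(-1611567, 410) ≈ -3930.7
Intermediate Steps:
c = Rational(-963, 410) (c = Mul(-4815, Rational(1, 2050)) = Rational(-963, 410) ≈ -2.3488)
Add(-3933, Mul(-1, c)) = Add(-3933, Mul(-1, Rational(-963, 410))) = Add(-3933, Rational(963, 410)) = Rational(-1611567, 410)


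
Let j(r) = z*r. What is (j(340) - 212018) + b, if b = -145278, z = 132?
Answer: -312416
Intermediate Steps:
j(r) = 132*r
(j(340) - 212018) + b = (132*340 - 212018) - 145278 = (44880 - 212018) - 145278 = -167138 - 145278 = -312416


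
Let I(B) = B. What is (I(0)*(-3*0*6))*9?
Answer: 0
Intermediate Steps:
(I(0)*(-3*0*6))*9 = (0*(-3*0*6))*9 = (0*(0*6))*9 = (0*0)*9 = 0*9 = 0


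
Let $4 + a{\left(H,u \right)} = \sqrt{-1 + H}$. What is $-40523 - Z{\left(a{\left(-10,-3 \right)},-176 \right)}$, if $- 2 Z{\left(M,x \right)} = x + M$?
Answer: $-40613 + \frac{i \sqrt{11}}{2} \approx -40613.0 + 1.6583 i$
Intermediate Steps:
$a{\left(H,u \right)} = -4 + \sqrt{-1 + H}$
$Z{\left(M,x \right)} = - \frac{M}{2} - \frac{x}{2}$ ($Z{\left(M,x \right)} = - \frac{x + M}{2} = - \frac{M + x}{2} = - \frac{M}{2} - \frac{x}{2}$)
$-40523 - Z{\left(a{\left(-10,-3 \right)},-176 \right)} = -40523 - \left(- \frac{-4 + \sqrt{-1 - 10}}{2} - -88\right) = -40523 - \left(- \frac{-4 + \sqrt{-11}}{2} + 88\right) = -40523 - \left(- \frac{-4 + i \sqrt{11}}{2} + 88\right) = -40523 - \left(\left(2 - \frac{i \sqrt{11}}{2}\right) + 88\right) = -40523 - \left(90 - \frac{i \sqrt{11}}{2}\right) = -40613 + \frac{i \sqrt{11}}{2}$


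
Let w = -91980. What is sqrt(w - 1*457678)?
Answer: I*sqrt(549658) ≈ 741.39*I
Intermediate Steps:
sqrt(w - 1*457678) = sqrt(-91980 - 1*457678) = sqrt(-91980 - 457678) = sqrt(-549658) = I*sqrt(549658)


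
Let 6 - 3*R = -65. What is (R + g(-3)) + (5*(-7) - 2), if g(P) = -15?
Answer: -85/3 ≈ -28.333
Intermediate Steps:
R = 71/3 (R = 2 - ⅓*(-65) = 2 + 65/3 = 71/3 ≈ 23.667)
(R + g(-3)) + (5*(-7) - 2) = (71/3 - 15) + (5*(-7) - 2) = 26/3 + (-35 - 2) = 26/3 - 37 = -85/3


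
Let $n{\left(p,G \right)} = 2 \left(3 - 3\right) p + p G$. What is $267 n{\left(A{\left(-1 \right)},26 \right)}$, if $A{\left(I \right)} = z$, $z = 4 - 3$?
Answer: $6942$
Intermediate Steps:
$z = 1$ ($z = 4 - 3 = 1$)
$A{\left(I \right)} = 1$
$n{\left(p,G \right)} = G p$ ($n{\left(p,G \right)} = 2 \cdot 0 p + G p = 0 p + G p = 0 + G p = G p$)
$267 n{\left(A{\left(-1 \right)},26 \right)} = 267 \cdot 26 \cdot 1 = 267 \cdot 26 = 6942$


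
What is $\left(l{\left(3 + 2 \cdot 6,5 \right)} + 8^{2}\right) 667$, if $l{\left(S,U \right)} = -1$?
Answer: $42021$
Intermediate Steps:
$\left(l{\left(3 + 2 \cdot 6,5 \right)} + 8^{2}\right) 667 = \left(-1 + 8^{2}\right) 667 = \left(-1 + 64\right) 667 = 63 \cdot 667 = 42021$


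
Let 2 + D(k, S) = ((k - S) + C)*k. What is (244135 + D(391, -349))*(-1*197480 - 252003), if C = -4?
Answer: -239084053047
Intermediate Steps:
D(k, S) = -2 + k*(-4 + k - S) (D(k, S) = -2 + ((k - S) - 4)*k = -2 + (-4 + k - S)*k = -2 + k*(-4 + k - S))
(244135 + D(391, -349))*(-1*197480 - 252003) = (244135 + (-2 + 391² - 4*391 - 1*(-349)*391))*(-1*197480 - 252003) = (244135 + (-2 + 152881 - 1564 + 136459))*(-197480 - 252003) = (244135 + 287774)*(-449483) = 531909*(-449483) = -239084053047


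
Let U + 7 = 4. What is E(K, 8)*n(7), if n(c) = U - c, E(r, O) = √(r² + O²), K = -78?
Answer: -20*√1537 ≈ -784.09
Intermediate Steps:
U = -3 (U = -7 + 4 = -3)
E(r, O) = √(O² + r²)
n(c) = -3 - c
E(K, 8)*n(7) = √(8² + (-78)²)*(-3 - 1*7) = √(64 + 6084)*(-3 - 7) = √6148*(-10) = (2*√1537)*(-10) = -20*√1537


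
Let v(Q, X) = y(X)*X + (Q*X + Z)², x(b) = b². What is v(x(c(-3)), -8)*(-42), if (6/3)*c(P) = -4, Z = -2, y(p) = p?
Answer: -51240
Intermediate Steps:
c(P) = -2 (c(P) = (½)*(-4) = -2)
v(Q, X) = X² + (-2 + Q*X)² (v(Q, X) = X*X + (Q*X - 2)² = X² + (-2 + Q*X)²)
v(x(c(-3)), -8)*(-42) = ((-8)² + (-2 + (-2)²*(-8))²)*(-42) = (64 + (-2 + 4*(-8))²)*(-42) = (64 + (-2 - 32)²)*(-42) = (64 + (-34)²)*(-42) = (64 + 1156)*(-42) = 1220*(-42) = -51240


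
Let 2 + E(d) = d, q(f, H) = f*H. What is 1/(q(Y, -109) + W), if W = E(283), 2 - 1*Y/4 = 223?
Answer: 1/96637 ≈ 1.0348e-5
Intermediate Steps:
Y = -884 (Y = 8 - 4*223 = 8 - 892 = -884)
q(f, H) = H*f
E(d) = -2 + d
W = 281 (W = -2 + 283 = 281)
1/(q(Y, -109) + W) = 1/(-109*(-884) + 281) = 1/(96356 + 281) = 1/96637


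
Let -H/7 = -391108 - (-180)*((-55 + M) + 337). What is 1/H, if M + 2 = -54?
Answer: 1/2452996 ≈ 4.0766e-7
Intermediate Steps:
M = -56 (M = -2 - 54 = -56)
H = 2452996 (H = -7*(-391108 - (-180)*((-55 - 56) + 337)) = -7*(-391108 - (-180)*(-111 + 337)) = -7*(-391108 - (-180)*226) = -7*(-391108 - 1*(-40680)) = -7*(-391108 + 40680) = -7*(-350428) = 2452996)
1/H = 1/2452996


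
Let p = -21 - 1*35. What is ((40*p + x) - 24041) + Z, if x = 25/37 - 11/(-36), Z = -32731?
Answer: -78602677/1332 ≈ -59011.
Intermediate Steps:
x = 1307/1332 (x = 25*(1/37) - 11*(-1/36) = 25/37 + 11/36 = 1307/1332 ≈ 0.98123)
p = -56 (p = -21 - 35 = -56)
((40*p + x) - 24041) + Z = ((40*(-56) + 1307/1332) - 24041) - 32731 = ((-2240 + 1307/1332) - 24041) - 32731 = (-2982373/1332 - 24041) - 32731 = -35004985/1332 - 32731 = -78602677/1332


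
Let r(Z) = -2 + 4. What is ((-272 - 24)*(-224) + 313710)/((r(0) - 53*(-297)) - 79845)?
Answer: -190007/32051 ≈ -5.9283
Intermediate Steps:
r(Z) = 2
((-272 - 24)*(-224) + 313710)/((r(0) - 53*(-297)) - 79845) = ((-272 - 24)*(-224) + 313710)/((2 - 53*(-297)) - 79845) = (-296*(-224) + 313710)/((2 + 15741) - 79845) = (66304 + 313710)/(15743 - 79845) = 380014/(-64102) = 380014*(-1/64102) = -190007/32051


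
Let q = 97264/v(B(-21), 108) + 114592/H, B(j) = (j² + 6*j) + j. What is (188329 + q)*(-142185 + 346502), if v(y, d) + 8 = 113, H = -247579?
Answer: 1005205022213339567/25995795 ≈ 3.8668e+10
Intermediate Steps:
B(j) = j² + 7*j
v(y, d) = 105 (v(y, d) = -8 + 113 = 105)
q = 24068491696/25995795 (q = 97264/105 + 114592/(-247579) = 97264*(1/105) + 114592*(-1/247579) = 97264/105 - 114592/247579 = 24068491696/25995795 ≈ 925.86)
(188329 + q)*(-142185 + 346502) = (188329 + 24068491696/25995795)*(-142185 + 346502) = (4919830568251/25995795)*204317 = 1005205022213339567/25995795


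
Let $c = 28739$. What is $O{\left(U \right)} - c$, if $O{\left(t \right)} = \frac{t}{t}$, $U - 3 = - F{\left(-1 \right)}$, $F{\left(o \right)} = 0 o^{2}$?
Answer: $-28738$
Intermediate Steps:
$F{\left(o \right)} = 0$
$U = 3$ ($U = 3 - 0 = 3 + 0 = 3$)
$O{\left(t \right)} = 1$
$O{\left(U \right)} - c = 1 - 28739 = -28738$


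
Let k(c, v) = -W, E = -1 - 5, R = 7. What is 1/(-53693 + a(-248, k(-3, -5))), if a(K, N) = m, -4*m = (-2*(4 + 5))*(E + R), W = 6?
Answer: -2/107377 ≈ -1.8626e-5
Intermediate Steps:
E = -6
k(c, v) = -6 (k(c, v) = -1*6 = -6)
m = 9/2 (m = -(-2*(4 + 5))*(-6 + 7)/4 = -(-2*9)/4 = -(-9)/2 = -1/4*(-18) = 9/2 ≈ 4.5000)
a(K, N) = 9/2
1/(-53693 + a(-248, k(-3, -5))) = 1/(-53693 + 9/2) = 1/(-107377/2) = -2/107377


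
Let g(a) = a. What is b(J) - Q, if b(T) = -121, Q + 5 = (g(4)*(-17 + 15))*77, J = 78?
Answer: 500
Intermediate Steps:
Q = -621 (Q = -5 + (4*(-17 + 15))*77 = -5 + (4*(-2))*77 = -5 - 8*77 = -5 - 616 = -621)
b(J) - Q = -121 - 1*(-621) = -121 + 621 = 500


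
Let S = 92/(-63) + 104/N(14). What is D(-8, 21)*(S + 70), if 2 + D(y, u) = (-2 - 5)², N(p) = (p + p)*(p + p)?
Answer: 2846743/882 ≈ 3227.6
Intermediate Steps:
N(p) = 4*p² (N(p) = (2*p)*(2*p) = 4*p²)
D(y, u) = 47 (D(y, u) = -2 + (-2 - 5)² = -2 + (-7)² = -2 + 49 = 47)
S = -1171/882 (S = 92/(-63) + 104/((4*14²)) = 92*(-1/63) + 104/((4*196)) = -92/63 + 104/784 = -92/63 + 104*(1/784) = -92/63 + 13/98 = -1171/882 ≈ -1.3277)
D(-8, 21)*(S + 70) = 47*(-1171/882 + 70) = 47*(60569/882) = 2846743/882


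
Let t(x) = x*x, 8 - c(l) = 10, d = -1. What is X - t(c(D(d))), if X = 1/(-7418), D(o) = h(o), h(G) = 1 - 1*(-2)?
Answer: -29673/7418 ≈ -4.0001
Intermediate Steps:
h(G) = 3 (h(G) = 1 + 2 = 3)
D(o) = 3
c(l) = -2 (c(l) = 8 - 1*10 = 8 - 10 = -2)
t(x) = x**2
X = -1/7418 ≈ -0.00013481
X - t(c(D(d))) = -1/7418 - 1*(-2)**2 = -1/7418 - 1*4 = -1/7418 - 4 = -29673/7418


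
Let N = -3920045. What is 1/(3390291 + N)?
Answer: -1/529754 ≈ -1.8877e-6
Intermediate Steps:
1/(3390291 + N) = 1/(3390291 - 3920045) = 1/(-529754) = -1/529754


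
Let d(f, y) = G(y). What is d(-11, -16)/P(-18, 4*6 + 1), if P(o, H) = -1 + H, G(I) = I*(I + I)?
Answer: 64/3 ≈ 21.333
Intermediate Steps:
G(I) = 2*I**2 (G(I) = I*(2*I) = 2*I**2)
d(f, y) = 2*y**2
d(-11, -16)/P(-18, 4*6 + 1) = (2*(-16)**2)/(-1 + (4*6 + 1)) = (2*256)/(-1 + (24 + 1)) = 512/(-1 + 25) = 512/24 = 512*(1/24) = 64/3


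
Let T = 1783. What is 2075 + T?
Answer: 3858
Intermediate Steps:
2075 + T = 2075 + 1783 = 3858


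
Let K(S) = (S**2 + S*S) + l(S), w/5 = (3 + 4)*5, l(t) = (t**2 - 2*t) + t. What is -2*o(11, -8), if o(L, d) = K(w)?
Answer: -183400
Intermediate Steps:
l(t) = t**2 - t
w = 175 (w = 5*((3 + 4)*5) = 5*(7*5) = 5*35 = 175)
K(S) = 2*S**2 + S*(-1 + S) (K(S) = (S**2 + S*S) + S*(-1 + S) = (S**2 + S**2) + S*(-1 + S) = 2*S**2 + S*(-1 + S))
o(L, d) = 91700 (o(L, d) = 175*(-1 + 3*175) = 175*(-1 + 525) = 175*524 = 91700)
-2*o(11, -8) = -2*91700 = -183400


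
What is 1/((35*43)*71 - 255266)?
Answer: -1/148411 ≈ -6.7380e-6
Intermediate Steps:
1/((35*43)*71 - 255266) = 1/(1505*71 - 255266) = 1/(106855 - 255266) = 1/(-148411) = -1/148411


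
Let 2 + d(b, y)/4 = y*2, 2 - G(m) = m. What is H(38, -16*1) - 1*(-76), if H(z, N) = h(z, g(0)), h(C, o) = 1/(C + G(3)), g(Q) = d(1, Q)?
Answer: 2813/37 ≈ 76.027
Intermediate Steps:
G(m) = 2 - m
d(b, y) = -8 + 8*y (d(b, y) = -8 + 4*(y*2) = -8 + 4*(2*y) = -8 + 8*y)
g(Q) = -8 + 8*Q
h(C, o) = 1/(-1 + C) (h(C, o) = 1/(C + (2 - 1*3)) = 1/(C + (2 - 3)) = 1/(C - 1) = 1/(-1 + C))
H(z, N) = 1/(-1 + z)
H(38, -16*1) - 1*(-76) = 1/(-1 + 38) - 1*(-76) = 1/37 + 76 = 2813/37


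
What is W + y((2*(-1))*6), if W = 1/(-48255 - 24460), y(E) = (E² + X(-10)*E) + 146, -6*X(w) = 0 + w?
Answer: 19633049/72715 ≈ 270.00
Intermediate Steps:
X(w) = -w/6 (X(w) = -(0 + w)/6 = -w/6)
y(E) = 146 + E² + 5*E/3 (y(E) = (E² + (-⅙*(-10))*E) + 146 = (E² + 5*E/3) + 146 = 146 + E² + 5*E/3)
W = -1/72715 (W = 1/(-72715) = -1/72715 ≈ -1.3752e-5)
W + y((2*(-1))*6) = -1/72715 + (146 + ((2*(-1))*6)² + 5*((2*(-1))*6)/3) = -1/72715 + (146 + (-2*6)² + 5*(-2*6)/3) = -1/72715 + (146 + (-12)² + (5/3)*(-12)) = -1/72715 + (146 + 144 - 20) = -1/72715 + 270 = 19633049/72715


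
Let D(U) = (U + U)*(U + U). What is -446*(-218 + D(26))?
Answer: -1108756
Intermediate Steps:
D(U) = 4*U**2 (D(U) = (2*U)*(2*U) = 4*U**2)
-446*(-218 + D(26)) = -446*(-218 + 4*26**2) = -446*(-218 + 4*676) = -446*(-218 + 2704) = -446*2486 = -1108756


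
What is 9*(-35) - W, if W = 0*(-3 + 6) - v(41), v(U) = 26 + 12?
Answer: -277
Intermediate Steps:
v(U) = 38
W = -38 (W = 0*(-3 + 6) - 1*38 = 0*3 - 38 = 0 - 38 = -38)
9*(-35) - W = 9*(-35) - 1*(-38) = -315 + 38 = -277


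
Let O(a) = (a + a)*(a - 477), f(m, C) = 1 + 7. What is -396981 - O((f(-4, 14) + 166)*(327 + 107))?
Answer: -11333687229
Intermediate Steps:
f(m, C) = 8
O(a) = 2*a*(-477 + a) (O(a) = (2*a)*(-477 + a) = 2*a*(-477 + a))
-396981 - O((f(-4, 14) + 166)*(327 + 107)) = -396981 - 2*(8 + 166)*(327 + 107)*(-477 + (8 + 166)*(327 + 107)) = -396981 - 2*174*434*(-477 + 174*434) = -396981 - 2*75516*(-477 + 75516) = -396981 - 2*75516*75039 = -396981 - 1*11333290248 = -396981 - 11333290248 = -11333687229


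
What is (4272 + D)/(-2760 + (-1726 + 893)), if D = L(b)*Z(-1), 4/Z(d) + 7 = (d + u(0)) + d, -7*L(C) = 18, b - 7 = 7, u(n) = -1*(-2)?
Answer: -209400/176057 ≈ -1.1894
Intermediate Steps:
u(n) = 2
b = 14 (b = 7 + 7 = 14)
L(C) = -18/7 (L(C) = -1/7*18 = -18/7)
Z(d) = 4/(-5 + 2*d) (Z(d) = 4/(-7 + ((d + 2) + d)) = 4/(-7 + ((2 + d) + d)) = 4/(-7 + (2 + 2*d)) = 4/(-5 + 2*d))
D = 72/49 (D = -72/(7*(-5 + 2*(-1))) = -72/(7*(-5 - 2)) = -72/(7*(-7)) = -72*(-1)/(7*7) = -18/7*(-4/7) = 72/49 ≈ 1.4694)
(4272 + D)/(-2760 + (-1726 + 893)) = (4272 + 72/49)/(-2760 + (-1726 + 893)) = 209400/(49*(-2760 - 833)) = (209400/49)/(-3593) = (209400/49)*(-1/3593) = -209400/176057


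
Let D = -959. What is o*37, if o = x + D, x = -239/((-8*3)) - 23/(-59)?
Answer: -49701767/1416 ≈ -35100.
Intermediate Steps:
x = 14653/1416 (x = -239/(-24) - 23*(-1/59) = -239*(-1/24) + 23/59 = 239/24 + 23/59 = 14653/1416 ≈ 10.348)
o = -1343291/1416 (o = 14653/1416 - 959 = -1343291/1416 ≈ -948.65)
o*37 = -1343291/1416*37 = -49701767/1416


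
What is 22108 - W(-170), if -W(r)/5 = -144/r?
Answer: 375908/17 ≈ 22112.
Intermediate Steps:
W(r) = 720/r (W(r) = -(-720)/r = 720/r)
22108 - W(-170) = 22108 - 720/(-170) = 22108 - 720*(-1)/170 = 22108 - 1*(-72/17) = 22108 + 72/17 = 375908/17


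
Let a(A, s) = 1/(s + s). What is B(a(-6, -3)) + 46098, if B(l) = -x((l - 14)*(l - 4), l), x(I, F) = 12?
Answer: 46086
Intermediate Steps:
a(A, s) = 1/(2*s)
B(l) = -12 (B(l) = -1*12 = -12)
B(a(-6, -3)) + 46098 = -12 + 46098 = 46086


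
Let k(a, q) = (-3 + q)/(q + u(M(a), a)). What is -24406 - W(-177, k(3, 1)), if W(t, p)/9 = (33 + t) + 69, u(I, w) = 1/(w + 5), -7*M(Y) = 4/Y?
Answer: -23731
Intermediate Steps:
M(Y) = -4/(7*Y)
u(I, w) = 1/(5 + w)
k(a, q) = (-3 + q)/(q + 1/(5 + a))
W(t, p) = 918 + 9*t (W(t, p) = 9*((33 + t) + 69) = 9*(102 + t) = 918 + 9*t)
-24406 - W(-177, k(3, 1)) = -24406 - (918 + 9*(-177)) = -24406 - (918 - 1593) = -24406 - 1*(-675) = -24406 + 675 = -23731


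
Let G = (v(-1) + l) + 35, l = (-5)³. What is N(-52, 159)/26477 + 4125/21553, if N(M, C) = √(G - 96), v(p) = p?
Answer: 4125/21553 + I*√187/26477 ≈ 0.19139 + 0.00051648*I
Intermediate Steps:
l = -125
G = -91 (G = (-1 - 125) + 35 = -126 + 35 = -91)
N(M, C) = I*√187 (N(M, C) = √(-91 - 96) = √(-187) = I*√187)
N(-52, 159)/26477 + 4125/21553 = (I*√187)/26477 + 4125/21553 = (I*√187)*(1/26477) + 4125*(1/21553) = I*√187/26477 + 4125/21553 = 4125/21553 + I*√187/26477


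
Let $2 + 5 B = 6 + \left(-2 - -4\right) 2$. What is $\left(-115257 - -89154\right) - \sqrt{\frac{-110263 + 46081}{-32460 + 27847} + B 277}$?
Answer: $-26103 - \frac{\sqrt{243181629670}}{23065} \approx -26124.0$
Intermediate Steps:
$B = \frac{8}{5}$ ($B = - \frac{2}{5} + \frac{6 + \left(-2 - -4\right) 2}{5} = - \frac{2}{5} + \frac{6 + \left(-2 + 4\right) 2}{5} = - \frac{2}{5} + \frac{6 + 2 \cdot 2}{5} = - \frac{2}{5} + \frac{6 + 4}{5} = - \frac{2}{5} + \frac{1}{5} \cdot 10 = - \frac{2}{5} + 2 = \frac{8}{5} \approx 1.6$)
$\left(-115257 - -89154\right) - \sqrt{\frac{-110263 + 46081}{-32460 + 27847} + B 277} = \left(-115257 - -89154\right) - \sqrt{\frac{-110263 + 46081}{-32460 + 27847} + \frac{8}{5} \cdot 277} = \left(-115257 + 89154\right) - \sqrt{- \frac{64182}{-4613} + \frac{2216}{5}} = -26103 - \sqrt{\left(-64182\right) \left(- \frac{1}{4613}\right) + \frac{2216}{5}} = -26103 - \sqrt{\frac{64182}{4613} + \frac{2216}{5}} = -26103 - \sqrt{\frac{10543318}{23065}} = -26103 - \frac{\sqrt{243181629670}}{23065}$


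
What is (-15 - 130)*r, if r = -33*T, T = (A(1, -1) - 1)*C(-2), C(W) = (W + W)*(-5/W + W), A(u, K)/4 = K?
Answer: 47850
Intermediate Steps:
A(u, K) = 4*K
C(W) = 2*W*(W - 5/W) (C(W) = (2*W)*(W - 5/W) = 2*W*(W - 5/W))
T = 10 (T = (4*(-1) - 1)*(-10 + 2*(-2)**2) = (-4 - 1)*(-10 + 2*4) = -5*(-10 + 8) = -5*(-2) = 10)
r = -330 (r = -33*10 = -330)
(-15 - 130)*r = (-15 - 130)*(-330) = -145*(-330) = 47850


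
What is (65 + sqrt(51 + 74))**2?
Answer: 4350 + 650*sqrt(5) ≈ 5803.4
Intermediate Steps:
(65 + sqrt(51 + 74))**2 = (65 + sqrt(125))**2 = (65 + 5*sqrt(5))**2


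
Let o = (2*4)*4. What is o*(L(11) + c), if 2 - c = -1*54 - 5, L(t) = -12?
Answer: 1568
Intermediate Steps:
o = 32 (o = 8*4 = 32)
c = 61 (c = 2 - (-1*54 - 5) = 2 - (-54 - 5) = 2 - 1*(-59) = 2 + 59 = 61)
o*(L(11) + c) = 32*(-12 + 61) = 32*49 = 1568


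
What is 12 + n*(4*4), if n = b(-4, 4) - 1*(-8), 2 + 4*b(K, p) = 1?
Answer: 136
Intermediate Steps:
b(K, p) = -1/4 (b(K, p) = -1/2 + (1/4)*1 = -1/2 + 1/4 = -1/4)
n = 31/4 (n = -1/4 - 1*(-8) = -1/4 + 8 = 31/4 ≈ 7.7500)
12 + n*(4*4) = 12 + 31*(4*4)/4 = 12 + (31/4)*16 = 12 + 124 = 136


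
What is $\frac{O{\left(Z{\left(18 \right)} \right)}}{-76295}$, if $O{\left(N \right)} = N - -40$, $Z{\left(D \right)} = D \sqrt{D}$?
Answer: $- \frac{8}{15259} - \frac{54 \sqrt{2}}{76295} \approx -0.0015252$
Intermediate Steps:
$Z{\left(D \right)} = D^{\frac{3}{2}}$
$O{\left(N \right)} = 40 + N$ ($O{\left(N \right)} = N + 40 = 40 + N$)
$\frac{O{\left(Z{\left(18 \right)} \right)}}{-76295} = \frac{40 + 18^{\frac{3}{2}}}{-76295} = \left(40 + 54 \sqrt{2}\right) \left(- \frac{1}{76295}\right) = - \frac{8}{15259} - \frac{54 \sqrt{2}}{76295}$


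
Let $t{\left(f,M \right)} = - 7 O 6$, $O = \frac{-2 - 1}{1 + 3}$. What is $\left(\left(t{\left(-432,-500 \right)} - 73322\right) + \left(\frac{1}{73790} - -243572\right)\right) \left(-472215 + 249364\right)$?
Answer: $- \frac{1400069417433493}{36895} \approx -3.7947 \cdot 10^{10}$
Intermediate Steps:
$O = - \frac{3}{4} \approx -0.75$
$t{\left(f,M \right)} = \frac{63}{2}$ ($t{\left(f,M \right)} = \left(-7\right) \left(- \frac{3}{4}\right) 6 = \frac{21}{4} \cdot 6 = \frac{63}{2}$)
$\left(\left(t{\left(-432,-500 \right)} - 73322\right) + \left(\frac{1}{73790} - -243572\right)\right) \left(-472215 + 249364\right) = \left(\left(\frac{63}{2} - 73322\right) + \left(\frac{1}{73790} - -243572\right)\right) \left(-472215 + 249364\right) = \left(- \frac{146581}{2} + \left(\frac{1}{73790} + 243572\right)\right) \left(-222851\right) = \left(- \frac{146581}{2} + \frac{17973177881}{73790}\right) \left(-222851\right) = \frac{6282535943}{36895} \left(-222851\right) = - \frac{1400069417433493}{36895}$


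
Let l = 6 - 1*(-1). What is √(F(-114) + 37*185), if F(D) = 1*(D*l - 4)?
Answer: √6043 ≈ 77.737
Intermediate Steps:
l = 7 (l = 6 + 1 = 7)
F(D) = -4 + 7*D (F(D) = 1*(D*7 - 4) = 1*(7*D - 4) = 1*(-4 + 7*D) = -4 + 7*D)
√(F(-114) + 37*185) = √((-4 + 7*(-114)) + 37*185) = √((-4 - 798) + 6845) = √(-802 + 6845) = √6043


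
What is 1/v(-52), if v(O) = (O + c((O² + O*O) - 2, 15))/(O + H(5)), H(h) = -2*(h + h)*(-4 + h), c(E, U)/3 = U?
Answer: 72/7 ≈ 10.286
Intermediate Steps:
c(E, U) = 3*U
H(h) = -4*h*(-4 + h) (H(h) = -2*2*h*(-4 + h) = -4*h*(-4 + h))
v(O) = (45 + O)/(-20 + O) (v(O) = (O + 3*15)/(O + 4*5*(4 - 1*5)) = (O + 45)/(O + 4*5*(4 - 5)) = (45 + O)/(O + 4*5*(-1)) = (45 + O)/(O - 20) = (45 + O)/(-20 + O))
1/v(-52) = 1/((45 - 52)/(-20 - 52)) = 1/(-7/(-72)) = 1/(-1/72*(-7)) = 1/(7/72) = 72/7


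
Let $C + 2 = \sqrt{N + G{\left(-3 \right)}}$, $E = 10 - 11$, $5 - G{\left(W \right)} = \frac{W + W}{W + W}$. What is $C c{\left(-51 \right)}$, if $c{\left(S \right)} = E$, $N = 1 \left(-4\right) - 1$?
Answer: $2 - i \approx 2.0 - 1.0 i$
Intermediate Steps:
$G{\left(W \right)} = 4$ ($G{\left(W \right)} = 5 - \frac{W + W}{W + W} = 5 - \frac{2 W}{2 W} = 5 - 2 W \frac{1}{2 W} = 5 - 1 = 4$)
$E = -1$
$N = -5$ ($N = -4 - 1 = -5$)
$c{\left(S \right)} = -1$
$C = -2 + i$ ($C = -2 + \sqrt{-5 + 4} = -2 + \sqrt{-1} = -2 + i \approx -2.0 + 1.0 i$)
$C c{\left(-51 \right)} = \left(-2 + i\right) \left(-1\right) = 2 - i$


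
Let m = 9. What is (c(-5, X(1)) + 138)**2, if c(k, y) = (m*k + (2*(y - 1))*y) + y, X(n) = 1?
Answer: 8836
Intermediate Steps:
c(k, y) = y + 9*k + y*(-2 + 2*y) (c(k, y) = (9*k + (2*(y - 1))*y) + y = (9*k + (2*(-1 + y))*y) + y = (9*k + (-2 + 2*y)*y) + y = (9*k + y*(-2 + 2*y)) + y = y + 9*k + y*(-2 + 2*y))
(c(-5, X(1)) + 138)**2 = ((-1*1 + 2*1**2 + 9*(-5)) + 138)**2 = ((-1 + 2*1 - 45) + 138)**2 = ((-1 + 2 - 45) + 138)**2 = (-44 + 138)**2 = 94**2 = 8836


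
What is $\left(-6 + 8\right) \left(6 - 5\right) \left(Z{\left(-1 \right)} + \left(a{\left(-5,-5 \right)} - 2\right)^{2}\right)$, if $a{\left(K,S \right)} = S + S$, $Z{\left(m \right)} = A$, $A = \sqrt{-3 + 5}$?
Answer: $288 + 2 \sqrt{2} \approx 290.83$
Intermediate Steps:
$A = \sqrt{2} \approx 1.4142$
$Z{\left(m \right)} = \sqrt{2}$
$a{\left(K,S \right)} = 2 S$
$\left(-6 + 8\right) \left(6 - 5\right) \left(Z{\left(-1 \right)} + \left(a{\left(-5,-5 \right)} - 2\right)^{2}\right) = \left(-6 + 8\right) \left(6 - 5\right) \left(\sqrt{2} + \left(2 \left(-5\right) - 2\right)^{2}\right) = 2 \cdot 1 \left(\sqrt{2} + \left(-10 - 2\right)^{2}\right) = 2 \left(\sqrt{2} + \left(-12\right)^{2}\right) = 2 \left(\sqrt{2} + 144\right) = 2 \left(144 + \sqrt{2}\right) = 288 + 2 \sqrt{2}$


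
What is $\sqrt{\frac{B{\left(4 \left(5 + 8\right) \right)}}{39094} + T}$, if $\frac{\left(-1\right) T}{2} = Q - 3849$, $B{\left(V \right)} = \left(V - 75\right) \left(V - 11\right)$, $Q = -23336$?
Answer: $\frac{3 \sqrt{9232872709742}}{39094} \approx 233.17$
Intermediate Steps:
$B{\left(V \right)} = \left(-75 + V\right) \left(-11 + V\right)$
$T = 54370$ ($T = - 2 \left(-23336 - 3849\right) = \left(-2\right) \left(-27185\right) = 54370$)
$\sqrt{\frac{B{\left(4 \left(5 + 8\right) \right)}}{39094} + T} = \sqrt{\frac{825 + \left(4 \left(5 + 8\right)\right)^{2} - 86 \cdot 4 \left(5 + 8\right)}{39094} + 54370} = \sqrt{\left(825 + \left(4 \cdot 13\right)^{2} - 86 \cdot 4 \cdot 13\right) \frac{1}{39094} + 54370} = \sqrt{\left(825 + 52^{2} - 4472\right) \frac{1}{39094} + 54370} = \sqrt{\left(825 + 2704 - 4472\right) \frac{1}{39094} + 54370} = \sqrt{\left(-943\right) \frac{1}{39094} + 54370} = \sqrt{- \frac{943}{39094} + 54370} = \sqrt{\frac{2125539837}{39094}} = \frac{3 \sqrt{9232872709742}}{39094}$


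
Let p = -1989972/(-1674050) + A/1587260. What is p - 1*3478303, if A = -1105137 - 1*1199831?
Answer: -231059564262535817/66428815075 ≈ -3.4783e+6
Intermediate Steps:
A = -2304968 (A = -1105137 - 1199831 = -2304968)
p = -17500718092/66428815075 (p = -1989972/(-1674050) - 2304968/1587260 = -1989972*(-1/1674050) - 2304968*1/1587260 = 994986/837025 - 576242/396815 = -17500718092/66428815075 ≈ -0.26345)
p - 1*3478303 = -17500718092/66428815075 - 1*3478303 = -17500718092/66428815075 - 3478303 = -231059564262535817/66428815075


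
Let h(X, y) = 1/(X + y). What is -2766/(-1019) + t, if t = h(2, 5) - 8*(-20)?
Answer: 1161661/7133 ≈ 162.86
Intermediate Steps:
t = 1121/7 (t = 1/(2 + 5) - 8*(-20) = 1/7 + 160 = 1121/7 ≈ 160.14)
-2766/(-1019) + t = -2766/(-1019) + 1121/7 = -2766*(-1/1019) + 1121/7 = 2766/1019 + 1121/7 = 1161661/7133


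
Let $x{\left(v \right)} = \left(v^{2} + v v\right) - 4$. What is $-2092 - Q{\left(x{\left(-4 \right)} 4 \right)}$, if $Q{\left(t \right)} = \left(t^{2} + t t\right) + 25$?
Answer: $-27205$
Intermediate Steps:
$x{\left(v \right)} = -4 + 2 v^{2}$ ($x{\left(v \right)} = \left(v^{2} + v^{2}\right) - 4 = 2 v^{2} - 4 = -4 + 2 v^{2}$)
$Q{\left(t \right)} = 25 + 2 t^{2}$ ($Q{\left(t \right)} = \left(t^{2} + t^{2}\right) + 25 = 2 t^{2} + 25 = 25 + 2 t^{2}$)
$-2092 - Q{\left(x{\left(-4 \right)} 4 \right)} = -2092 - \left(25 + 2 \left(\left(-4 + 2 \left(-4\right)^{2}\right) 4\right)^{2}\right) = -2092 - \left(25 + 2 \left(\left(-4 + 2 \cdot 16\right) 4\right)^{2}\right) = -2092 - \left(25 + 2 \left(\left(-4 + 32\right) 4\right)^{2}\right) = -2092 - \left(25 + 2 \left(28 \cdot 4\right)^{2}\right) = -2092 - \left(25 + 2 \cdot 112^{2}\right) = -2092 - \left(25 + 2 \cdot 12544\right) = -2092 - \left(25 + 25088\right) = -2092 - 25113 = -27205$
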